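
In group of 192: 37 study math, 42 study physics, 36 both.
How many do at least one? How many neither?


|A∪B| = 37+42-36 = 43
Neither = 192-43 = 149

At least one: 43; Neither: 149


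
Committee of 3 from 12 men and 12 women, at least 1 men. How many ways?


Count by #men:
  1M,2W: C(12,1)×C(12,2)=792
  2M,1W: C(12,2)×C(12,1)=792
  3M,0W: C(12,3)×C(12,0)=220
Total = 1804

1804


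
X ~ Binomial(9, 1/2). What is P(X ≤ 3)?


P(X ≤ 3) = Σ P(X=i) for i=0..3
P(X=0) = 1/512
P(X=1) = 9/512
P(X=2) = 9/128
P(X=3) = 21/128
Sum = 65/256

P(X ≤ 3) = 65/256 ≈ 25.39%


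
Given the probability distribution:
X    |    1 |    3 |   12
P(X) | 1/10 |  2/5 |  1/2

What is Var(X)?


E[X] = 73/10
E[X²] = 757/10
Var(X) = E[X²] - (E[X])² = 757/10 - 5329/100 = 2241/100

Var(X) = 2241/100 ≈ 22.4100


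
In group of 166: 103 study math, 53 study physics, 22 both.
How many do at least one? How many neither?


|A∪B| = 103+53-22 = 134
Neither = 166-134 = 32

At least one: 134; Neither: 32


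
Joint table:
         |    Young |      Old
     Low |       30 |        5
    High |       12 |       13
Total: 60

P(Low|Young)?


P(Low|Young) = 30/(30+12) = 30/42 = 5/7

P = 5/7 ≈ 71.43%


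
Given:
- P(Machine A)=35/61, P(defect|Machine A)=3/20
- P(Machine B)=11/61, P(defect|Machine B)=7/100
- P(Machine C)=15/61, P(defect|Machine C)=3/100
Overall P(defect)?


P(B) = Σ P(B|Aᵢ)×P(Aᵢ)
  3/20×35/61 = 21/244
  7/100×11/61 = 77/6100
  3/100×15/61 = 9/1220
Sum = 647/6100

P(defect) = 647/6100 ≈ 10.61%


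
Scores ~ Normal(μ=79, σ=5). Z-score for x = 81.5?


z = (x - μ)/σ = (81.5 - 79)/5 = 0.5

z = 0.5


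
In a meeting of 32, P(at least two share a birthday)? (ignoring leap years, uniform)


P(all different) = Π(365-i)/365 for i=0..31
= 0.246652
P(match) = 1 - 0.246652 = 0.753348

P ≈ 0.7533 ≈ 75.33%


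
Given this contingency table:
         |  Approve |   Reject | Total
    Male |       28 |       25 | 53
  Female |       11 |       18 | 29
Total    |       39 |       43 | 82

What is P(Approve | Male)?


P(Approve | Male) = 28/(28+25) = 28/53

P(Approve|Male) = 28/53 ≈ 52.83%


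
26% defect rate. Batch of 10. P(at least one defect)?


P(all good) = (37/50)^10 = 4808584372417849/97656250000000000
P(≥1 defect) = 92847665627582151/97656250000000000

P = 92847665627582151/97656250000000000 ≈ 95.08%


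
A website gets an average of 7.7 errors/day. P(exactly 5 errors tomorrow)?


Poisson(λ=7.7): P(X=5) = e^(-λ)×λ^k/k!
= e^(-7.7) × 7.7^5 / 5!
≈ 0.0004528271829 × 27067.84157 / 120 ≈ 0.102142

P(X=5) ≈ 0.102142 ≈ 10.21%


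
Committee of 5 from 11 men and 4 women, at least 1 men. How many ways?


Count by #men:
  1M,4W: C(11,1)×C(4,4)=11
  2M,3W: C(11,2)×C(4,3)=220
  3M,2W: C(11,3)×C(4,2)=990
  4M,1W: C(11,4)×C(4,1)=1320
  5M,0W: C(11,5)×C(4,0)=462
Total = 3003

3003


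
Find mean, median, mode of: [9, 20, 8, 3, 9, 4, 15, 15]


Sorted: [3, 4, 8, 9, 9, 15, 15, 20]
Mean = 83/8
Median = 9
Freq: {9: 2, 20: 1, 8: 1, 3: 1, 4: 1, 15: 2}
Mode: [9, 15]

Mean=83/8, Median=9, Mode=[9, 15]


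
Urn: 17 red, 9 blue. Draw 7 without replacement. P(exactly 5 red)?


Hypergeometric: C(17,5)×C(9,2)/C(26,7)
= 6188×36/657800 = 2142/6325

P(X=5) = 2142/6325 ≈ 33.87%


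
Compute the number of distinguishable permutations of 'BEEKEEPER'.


Letters: 9, freq: {'B': 1, 'E': 5, 'K': 1, 'P': 1, 'R': 1}
9!/(1!×5!×1!×1!×1!) = 362880/120 = 3024

3024


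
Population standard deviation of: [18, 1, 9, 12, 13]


Mean = 53/5
  (18-53/5)²=1369/25
  (1-53/5)²=2304/25
  (9-53/5)²=64/25
  (12-53/5)²=49/25
  (13-53/5)²=144/25
Σ(x-μ)² = 786/5
σ² = (786/5)/5 = 786/25

σ = √(786/25) ≈ 5.6071


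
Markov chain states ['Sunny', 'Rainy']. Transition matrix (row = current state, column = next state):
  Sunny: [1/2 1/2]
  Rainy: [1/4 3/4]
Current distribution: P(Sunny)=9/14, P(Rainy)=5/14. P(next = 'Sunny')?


P(next=Sunny) = Σᵢ P(now=i)×P(i→Sunny)
= 9/14×1/2 + 5/14×1/4
= 9/28 + 5/56 = 23/56

P = 23/56 ≈ 0.4107


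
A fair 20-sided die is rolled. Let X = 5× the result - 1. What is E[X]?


E[die] = (1+20)/2 = 21/2
E[X] = 5×21/2 - 1 = 103/2

E[X] = 103/2


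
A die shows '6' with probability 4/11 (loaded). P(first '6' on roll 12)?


Geometric: P(X=12) = (1-p)^(k-1)×p = (7/11)^11×4/11 = 7909306972/3138428376721

P(X=12) = 7909306972/3138428376721 ≈ 0.25%


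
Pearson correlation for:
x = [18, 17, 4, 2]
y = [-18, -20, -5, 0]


n=4, Σx=41, Σy=-43, Σxy=-684, Σx²=633, Σy²=749
r = (4×(-684) - 41×(-43))/√((4×633 - 41²)(4×749 - (-43)²))
= -973/√(851×1147) = -973/√976097 ≈ -973/987.9762 ≈ -0.9848

r ≈ -0.9848


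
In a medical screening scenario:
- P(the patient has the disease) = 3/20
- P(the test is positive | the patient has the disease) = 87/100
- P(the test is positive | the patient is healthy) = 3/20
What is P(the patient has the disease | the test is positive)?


Using Bayes' theorem:
P(A|B) = P(B|A)·P(A) / P(B)

P(the test is positive) = 87/100 × 3/20 + 3/20 × 17/20
= 261/2000 + 51/400 = 129/500

P(the patient has the disease|the test is positive) = (261/2000) / (129/500) = 87/172

P(the patient has the disease|the test is positive) = 87/172 ≈ 50.58%


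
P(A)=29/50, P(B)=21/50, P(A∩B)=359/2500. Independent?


P(A)×P(B) = 609/2500
P(A∩B) = 359/2500
Not equal → NOT independent

No, not independent


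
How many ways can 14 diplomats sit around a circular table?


Circular arrangements of 14 distinct objects: fix one position to break rotational symmetry.
(n-1)! = 13! = 6227020800

6227020800


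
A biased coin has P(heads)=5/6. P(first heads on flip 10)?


Geometric: P(X=10) = (1-p)^(k-1)×p = (1/6)^9×5/6 = 5/60466176

P(X=10) = 5/60466176 ≈ 0.00%


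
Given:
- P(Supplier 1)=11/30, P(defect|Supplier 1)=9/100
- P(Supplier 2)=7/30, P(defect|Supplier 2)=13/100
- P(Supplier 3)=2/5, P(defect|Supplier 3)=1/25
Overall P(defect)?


P(B) = Σ P(B|Aᵢ)×P(Aᵢ)
  9/100×11/30 = 33/1000
  13/100×7/30 = 91/3000
  1/25×2/5 = 2/125
Sum = 119/1500

P(defect) = 119/1500 ≈ 7.93%


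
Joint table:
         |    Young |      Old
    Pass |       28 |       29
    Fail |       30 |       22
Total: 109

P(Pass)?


P(Pass) = (28+29)/109 = 57/109

P(Pass) = 57/109 ≈ 52.29%


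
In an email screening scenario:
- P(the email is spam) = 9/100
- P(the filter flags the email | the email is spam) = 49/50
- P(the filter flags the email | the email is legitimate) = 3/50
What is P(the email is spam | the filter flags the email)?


Using Bayes' theorem:
P(A|B) = P(B|A)·P(A) / P(B)

P(the filter flags the email) = 49/50 × 9/100 + 3/50 × 91/100
= 441/5000 + 273/5000 = 357/2500

P(the email is spam|the filter flags the email) = (441/5000) / (357/2500) = 21/34

P(the email is spam|the filter flags the email) = 21/34 ≈ 61.76%


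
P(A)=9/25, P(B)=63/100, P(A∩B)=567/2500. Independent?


P(A)×P(B) = 567/2500
P(A∩B) = 567/2500
Equal ✓ → Independent

Yes, independent


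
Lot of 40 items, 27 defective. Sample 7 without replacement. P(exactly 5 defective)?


Hypergeometric: C(27,5)×C(13,2)/C(40,7)
= 80730×78/18643560 = 8073/23902

P(X=5) = 8073/23902 ≈ 33.78%


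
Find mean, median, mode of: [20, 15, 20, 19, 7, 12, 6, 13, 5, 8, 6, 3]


Sorted: [3, 5, 6, 6, 7, 8, 12, 13, 15, 19, 20, 20]
Mean = 134/12 = 67/6
Median = 10
Freq: {20: 2, 15: 1, 19: 1, 7: 1, 12: 1, 6: 2, 13: 1, 5: 1, 8: 1, 3: 1}
Mode: [6, 20]

Mean=67/6, Median=10, Mode=[6, 20]


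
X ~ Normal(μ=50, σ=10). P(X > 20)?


z = (20-50)/10 = -3.0
P(X > 20) = 1 - P(Z ≤ -3.0) = 1 - 0.0013 = 0.9987

P(X > 20) ≈ 0.9987


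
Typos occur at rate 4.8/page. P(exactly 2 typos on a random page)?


Poisson(λ=4.8): P(X=2) = e^(-λ)×λ^k/k!
= e^(-4.8) × 4.8^2 / 2!
≈ 0.008229747049 × 23.04 / 2 ≈ 0.094807

P(X=2) ≈ 0.094807 ≈ 9.48%


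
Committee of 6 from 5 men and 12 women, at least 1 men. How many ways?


Count by #men:
  1M,5W: C(5,1)×C(12,5)=3960
  2M,4W: C(5,2)×C(12,4)=4950
  3M,3W: C(5,3)×C(12,3)=2200
  4M,2W: C(5,4)×C(12,2)=330
  5M,1W: C(5,5)×C(12,1)=12
Total = 11452

11452


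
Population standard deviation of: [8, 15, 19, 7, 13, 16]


Mean = 78/6 = 13
  (8-13)²=25
  (15-13)²=4
  (19-13)²=36
  (7-13)²=36
  (13-13)²=0
  (16-13)²=9
Σ(x-μ)² = 110
σ² = 110/6 = 55/3

σ = √(55/3) ≈ 4.2817


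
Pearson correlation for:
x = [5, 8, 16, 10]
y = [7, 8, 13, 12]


n=4, Σx=39, Σy=40, Σxy=427, Σx²=445, Σy²=426
r = (4×427 - 39×40)/√((4×445 - 39²)(4×426 - 40²))
= 148/√(259×104) = 148/√26936 ≈ 148/164.1219 ≈ 0.9018

r ≈ 0.9018


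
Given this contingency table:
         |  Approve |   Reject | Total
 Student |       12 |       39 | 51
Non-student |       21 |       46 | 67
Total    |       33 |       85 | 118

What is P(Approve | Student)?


P(Approve | Student) = 12/(12+39) = 12/51 = 4/17

P(Approve|Student) = 4/17 ≈ 23.53%


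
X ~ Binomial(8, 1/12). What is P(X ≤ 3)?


P(X ≤ 3) = Σ P(X=i) for i=0..3
P(X=0) = 214358881/429981696
P(X=1) = 19487171/53747712
P(X=2) = 12400927/107495424
P(X=3) = 1127357/53747712
Sum = 428878813/429981696

P(X ≤ 3) = 428878813/429981696 ≈ 99.74%


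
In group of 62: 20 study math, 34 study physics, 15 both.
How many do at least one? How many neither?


|A∪B| = 20+34-15 = 39
Neither = 62-39 = 23

At least one: 39; Neither: 23


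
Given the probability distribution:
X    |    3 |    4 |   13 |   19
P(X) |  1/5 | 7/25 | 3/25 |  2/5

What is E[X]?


E[X] = Σ x·P(X=x)
= (3)×(1/5) + (4)×(7/25) + (13)×(3/25) + (19)×(2/5)
= 272/25

E[X] = 272/25


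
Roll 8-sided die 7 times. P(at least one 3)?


P(no 3)^7 = (7/8)^7 = 823543/2097152
P(≥1) = 1 - 823543/2097152 = 1273609/2097152

P = 1273609/2097152 ≈ 60.73%


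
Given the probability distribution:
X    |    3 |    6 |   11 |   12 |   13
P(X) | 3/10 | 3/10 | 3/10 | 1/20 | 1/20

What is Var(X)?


E[X] = 29/4
E[X²] = 1309/20
Var(X) = E[X²] - (E[X])² = 1309/20 - 841/16 = 1031/80

Var(X) = 1031/80 ≈ 12.8875


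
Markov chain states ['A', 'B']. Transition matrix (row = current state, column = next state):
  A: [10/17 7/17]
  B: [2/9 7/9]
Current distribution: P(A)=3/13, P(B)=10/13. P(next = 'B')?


P(next=B) = Σᵢ P(now=i)×P(i→B)
= 3/13×7/17 + 10/13×7/9
= 21/221 + 70/117 = 1379/1989

P = 1379/1989 ≈ 0.6933


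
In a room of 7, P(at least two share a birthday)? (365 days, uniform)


P(all different) = Π(365-i)/365 for i=0..6
= 0.943764
P(match) = 1 - 0.943764 = 0.056236

P ≈ 0.0562 ≈ 5.62%


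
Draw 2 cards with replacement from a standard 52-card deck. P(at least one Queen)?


P(not a Queen) = 48/52 = 12/13
P(none in 2 draws) = (12/13)^2 = 144/169
P(≥1 Queen) = 1 - 144/169 = 25/169

P = 25/169 ≈ 14.79%


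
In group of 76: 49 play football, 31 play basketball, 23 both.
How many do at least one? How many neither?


|A∪B| = 49+31-23 = 57
Neither = 76-57 = 19

At least one: 57; Neither: 19


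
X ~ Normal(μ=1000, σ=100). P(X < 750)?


z = (750-1000)/100 = -2.5
P(Z < -2.5) = 0.0062

P(X < 750) ≈ 0.0062


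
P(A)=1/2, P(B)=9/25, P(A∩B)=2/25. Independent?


P(A)×P(B) = 9/50
P(A∩B) = 2/25
Not equal → NOT independent

No, not independent


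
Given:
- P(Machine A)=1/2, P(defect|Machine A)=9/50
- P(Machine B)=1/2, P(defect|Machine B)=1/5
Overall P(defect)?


P(B) = Σ P(B|Aᵢ)×P(Aᵢ)
  9/50×1/2 = 9/100
  1/5×1/2 = 1/10
Sum = 19/100

P(defect) = 19/100 ≈ 19.00%


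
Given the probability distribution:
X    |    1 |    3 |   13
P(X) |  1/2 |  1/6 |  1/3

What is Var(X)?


E[X] = 16/3
E[X²] = 175/3
Var(X) = E[X²] - (E[X])² = 175/3 - 256/9 = 269/9

Var(X) = 269/9 ≈ 29.8889


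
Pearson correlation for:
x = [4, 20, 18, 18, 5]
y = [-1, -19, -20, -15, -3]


n=5, Σx=65, Σy=-58, Σxy=-1029, Σx²=1089, Σy²=996
r = (5×(-1029) - 65×(-58))/√((5×1089 - 65²)(5×996 - (-58)²))
= -1375/√(1220×1616) = -1375/√1971520 ≈ -1375/1404.1083 ≈ -0.9793

r ≈ -0.9793


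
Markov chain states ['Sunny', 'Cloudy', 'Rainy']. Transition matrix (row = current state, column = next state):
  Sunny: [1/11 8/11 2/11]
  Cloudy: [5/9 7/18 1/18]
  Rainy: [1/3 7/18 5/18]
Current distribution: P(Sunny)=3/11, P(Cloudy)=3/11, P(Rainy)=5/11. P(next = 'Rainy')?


P(next=Rainy) = Σᵢ P(now=i)×P(i→Rainy)
= 3/11×2/11 + 3/11×1/18 + 5/11×5/18
= 6/121 + 1/66 + 25/198 = 208/1089

P = 208/1089 ≈ 0.1910


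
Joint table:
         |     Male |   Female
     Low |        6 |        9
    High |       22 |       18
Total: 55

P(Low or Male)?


P(Low∨Male) = P(Low) + P(Male) - P(Low∧Male)
= (15 + 28 - 6)/55 = 37/55

P = 37/55 ≈ 67.27%


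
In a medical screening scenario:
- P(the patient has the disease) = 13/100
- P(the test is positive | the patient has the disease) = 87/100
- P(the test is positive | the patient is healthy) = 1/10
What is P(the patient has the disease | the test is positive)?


Using Bayes' theorem:
P(A|B) = P(B|A)·P(A) / P(B)

P(the test is positive) = 87/100 × 13/100 + 1/10 × 87/100
= 1131/10000 + 87/1000 = 2001/10000

P(the patient has the disease|the test is positive) = (1131/10000) / (2001/10000) = 13/23

P(the patient has the disease|the test is positive) = 13/23 ≈ 56.52%


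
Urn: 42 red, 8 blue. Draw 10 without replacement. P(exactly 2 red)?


Hypergeometric: C(42,2)×C(8,8)/C(50,10)
= 861×1/10272278170 = 3/35791910

P(X=2) = 3/35791910 ≈ 0.00%


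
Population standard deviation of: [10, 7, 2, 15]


Mean = 34/4 = 17/2
  (10-17/2)²=9/4
  (7-17/2)²=9/4
  (2-17/2)²=169/4
  (15-17/2)²=169/4
Σ(x-μ)² = 89
σ² = 89/4

σ = √(89/4) ≈ 4.7170


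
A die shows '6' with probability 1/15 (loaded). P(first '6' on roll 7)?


Geometric: P(X=7) = (1-p)^(k-1)×p = (14/15)^6×1/15 = 7529536/170859375

P(X=7) = 7529536/170859375 ≈ 4.41%


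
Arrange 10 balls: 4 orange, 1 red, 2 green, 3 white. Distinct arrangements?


10!/(4!×1!×2!×3!) = 12600

12600


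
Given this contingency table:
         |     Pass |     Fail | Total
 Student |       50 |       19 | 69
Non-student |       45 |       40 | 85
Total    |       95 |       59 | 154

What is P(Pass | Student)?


P(Pass | Student) = 50/(50+19) = 50/69

P(Pass|Student) = 50/69 ≈ 72.46%


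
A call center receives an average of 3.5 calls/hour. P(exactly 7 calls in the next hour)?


Poisson(λ=3.5): P(X=7) = e^(-λ)×λ^k/k!
= e^(-3.5) × 3.5^7 / 7!
≈ 0.03019738342 × 6433.9296875 / 5040 ≈ 0.038549

P(X=7) ≈ 0.038549 ≈ 3.85%


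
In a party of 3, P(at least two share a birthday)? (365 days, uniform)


P(all different) = Π(365-i)/365 for i=0..2
= 0.991796
P(match) = 1 - 0.991796 = 0.008204

P ≈ 0.0082 ≈ 0.82%


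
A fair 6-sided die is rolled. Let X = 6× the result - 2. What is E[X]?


E[die] = (1+6)/2 = 7/2
E[X] = 6×7/2 - 2 = 19

E[X] = 19


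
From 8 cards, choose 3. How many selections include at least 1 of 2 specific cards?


Complement: C(8,3) - C(6,3) = 56 - 20 = 36

36


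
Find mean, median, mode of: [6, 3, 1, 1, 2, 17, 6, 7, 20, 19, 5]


Sorted: [1, 1, 2, 3, 5, 6, 6, 7, 17, 19, 20]
Mean = 87/11
Median = 6
Freq: {6: 2, 3: 1, 1: 2, 2: 1, 17: 1, 7: 1, 20: 1, 19: 1, 5: 1}
Mode: [1, 6]

Mean=87/11, Median=6, Mode=[1, 6]


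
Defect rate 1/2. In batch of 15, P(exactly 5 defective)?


Binomial: P(X=5) = C(15,5)×p^5×(1-p)^10
= 3003 × 1/32 × 1/1024 = 3003/32768

P(X=5) = 3003/32768 ≈ 9.16%


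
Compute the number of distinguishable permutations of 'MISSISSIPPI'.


Letters: 11, freq: {'M': 1, 'I': 4, 'S': 4, 'P': 2}
11!/(1!×4!×4!×2!) = 39916800/1152 = 34650

34650


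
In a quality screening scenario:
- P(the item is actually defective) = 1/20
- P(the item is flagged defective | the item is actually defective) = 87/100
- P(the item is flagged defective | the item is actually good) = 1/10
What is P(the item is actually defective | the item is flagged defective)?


Using Bayes' theorem:
P(A|B) = P(B|A)·P(A) / P(B)

P(the item is flagged defective) = 87/100 × 1/20 + 1/10 × 19/20
= 87/2000 + 19/200 = 277/2000

P(the item is actually defective|the item is flagged defective) = (87/2000) / (277/2000) = 87/277

P(the item is actually defective|the item is flagged defective) = 87/277 ≈ 31.41%


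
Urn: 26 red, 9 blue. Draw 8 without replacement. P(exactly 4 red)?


Hypergeometric: C(26,4)×C(9,4)/C(35,8)
= 14950×126/23535820 = 13455/168113

P(X=4) = 13455/168113 ≈ 8.00%


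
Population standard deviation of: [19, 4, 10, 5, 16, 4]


Mean = 58/6 = 29/3
  (19-29/3)²=784/9
  (4-29/3)²=289/9
  (10-29/3)²=1/9
  (5-29/3)²=196/9
  (16-29/3)²=361/9
  (4-29/3)²=289/9
Σ(x-μ)² = 640/3
σ² = (640/3)/6 = 320/9

σ = √(320/9) ≈ 5.9628


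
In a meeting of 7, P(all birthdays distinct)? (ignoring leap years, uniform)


P(all different) = Π(365-i)/365 for i=0..6
= (365/365)×(364/365)×...×(359/365)
= 0.943764

P ≈ 0.9438 ≈ 94.38%


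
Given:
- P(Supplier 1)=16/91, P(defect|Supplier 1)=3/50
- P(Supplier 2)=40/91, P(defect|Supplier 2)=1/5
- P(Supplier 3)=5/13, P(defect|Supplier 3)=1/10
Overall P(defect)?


P(B) = Σ P(B|Aᵢ)×P(Aᵢ)
  3/50×16/91 = 24/2275
  1/5×40/91 = 8/91
  1/10×5/13 = 1/26
Sum = 89/650

P(defect) = 89/650 ≈ 13.69%


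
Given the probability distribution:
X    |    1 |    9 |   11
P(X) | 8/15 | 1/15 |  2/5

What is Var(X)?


E[X] = 83/15
E[X²] = 163/3
Var(X) = E[X²] - (E[X])² = 163/3 - 6889/225 = 5336/225

Var(X) = 5336/225 ≈ 23.7156


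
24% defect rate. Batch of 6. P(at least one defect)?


P(all good) = (19/25)^6 = 47045881/244140625
P(≥1 defect) = 197094744/244140625

P = 197094744/244140625 ≈ 80.73%


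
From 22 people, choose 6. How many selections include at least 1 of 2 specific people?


Complement: C(22,6) - C(20,6) = 74613 - 38760 = 35853

35853


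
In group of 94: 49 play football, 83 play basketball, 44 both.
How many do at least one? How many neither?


|A∪B| = 49+83-44 = 88
Neither = 94-88 = 6

At least one: 88; Neither: 6


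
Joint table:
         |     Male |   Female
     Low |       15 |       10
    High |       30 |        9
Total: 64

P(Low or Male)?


P(Low∨Male) = P(Low) + P(Male) - P(Low∧Male)
= (25 + 45 - 15)/64 = 55/64

P = 55/64 ≈ 85.94%


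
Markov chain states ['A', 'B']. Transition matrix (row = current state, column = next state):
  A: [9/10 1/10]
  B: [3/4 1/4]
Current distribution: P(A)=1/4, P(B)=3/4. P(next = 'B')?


P(next=B) = Σᵢ P(now=i)×P(i→B)
= 1/4×1/10 + 3/4×1/4
= 1/40 + 3/16 = 17/80

P = 17/80 ≈ 0.2125


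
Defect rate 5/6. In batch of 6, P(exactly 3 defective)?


Binomial: P(X=3) = C(6,3)×p^3×(1-p)^3
= 20 × 125/216 × 1/216 = 625/11664

P(X=3) = 625/11664 ≈ 5.36%


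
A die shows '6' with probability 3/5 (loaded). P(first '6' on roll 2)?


Geometric: P(X=2) = (1-p)^(k-1)×p = (2/5)^1×3/5 = 6/25

P(X=2) = 6/25 ≈ 24.00%


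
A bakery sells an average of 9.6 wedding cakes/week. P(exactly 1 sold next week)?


Poisson(λ=9.6): P(X=1) = e^(-λ)×λ^k/k!
= e^(-9.6) × 9.6^1 / 1!
≈ 6.772873649e-05 × 9.6 / 1 ≈ 0.000650

P(X=1) ≈ 0.000650 ≈ 0.07%


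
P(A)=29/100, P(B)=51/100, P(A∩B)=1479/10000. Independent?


P(A)×P(B) = 1479/10000
P(A∩B) = 1479/10000
Equal ✓ → Independent

Yes, independent


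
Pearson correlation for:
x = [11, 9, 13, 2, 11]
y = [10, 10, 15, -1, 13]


n=5, Σx=46, Σy=47, Σxy=536, Σx²=496, Σy²=595
r = (5×536 - 46×47)/√((5×496 - 46²)(5×595 - 47²))
= 518/√(364×766) = 518/√278824 ≈ 518/528.0379 ≈ 0.9810

r ≈ 0.9810


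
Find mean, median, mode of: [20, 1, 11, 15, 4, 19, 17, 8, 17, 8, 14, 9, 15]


Sorted: [1, 4, 8, 8, 9, 11, 14, 15, 15, 17, 17, 19, 20]
Mean = 158/13
Median = 14
Freq: {20: 1, 1: 1, 11: 1, 15: 2, 4: 1, 19: 1, 17: 2, 8: 2, 14: 1, 9: 1}
Mode: [8, 15, 17]

Mean=158/13, Median=14, Mode=[8, 15, 17]


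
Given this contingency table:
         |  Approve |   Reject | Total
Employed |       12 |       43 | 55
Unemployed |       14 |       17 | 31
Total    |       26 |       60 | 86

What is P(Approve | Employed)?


P(Approve | Employed) = 12/(12+43) = 12/55

P(Approve|Employed) = 12/55 ≈ 21.82%


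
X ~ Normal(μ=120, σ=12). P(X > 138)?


z = (138-120)/12 = 1.5
P(X > 138) = 1 - P(Z ≤ 1.5) = 1 - 0.9332 = 0.0668

P(X > 138) ≈ 0.0668


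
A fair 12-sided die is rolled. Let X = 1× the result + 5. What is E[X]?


E[die] = (1+12)/2 = 13/2
E[X] = 1×13/2 + 5 = 23/2

E[X] = 23/2


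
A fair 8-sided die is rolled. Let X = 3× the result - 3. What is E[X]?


E[die] = (1+8)/2 = 9/2
E[X] = 3×9/2 - 3 = 21/2

E[X] = 21/2


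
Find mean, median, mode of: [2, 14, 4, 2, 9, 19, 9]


Sorted: [2, 2, 4, 9, 9, 14, 19]
Mean = 59/7
Median = 9
Freq: {2: 2, 14: 1, 4: 1, 9: 2, 19: 1}
Mode: [2, 9]

Mean=59/7, Median=9, Mode=[2, 9]


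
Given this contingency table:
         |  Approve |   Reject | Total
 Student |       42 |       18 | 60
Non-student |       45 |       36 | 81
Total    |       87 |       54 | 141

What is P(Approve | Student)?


P(Approve | Student) = 42/(42+18) = 42/60 = 7/10

P(Approve|Student) = 7/10 ≈ 70.00%


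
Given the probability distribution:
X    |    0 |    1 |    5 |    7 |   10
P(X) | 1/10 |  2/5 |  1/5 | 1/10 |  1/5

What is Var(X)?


E[X] = 41/10
E[X²] = 303/10
Var(X) = E[X²] - (E[X])² = 303/10 - 1681/100 = 1349/100

Var(X) = 1349/100 ≈ 13.4900


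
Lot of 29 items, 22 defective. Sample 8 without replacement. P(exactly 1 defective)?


Hypergeometric: C(22,1)×C(7,7)/C(29,8)
= 22×1/4292145 = 2/390195

P(X=1) = 2/390195 ≈ 0.00%


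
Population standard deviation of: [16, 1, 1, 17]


Mean = 35/4
  (16-35/4)²=841/16
  (1-35/4)²=961/16
  (1-35/4)²=961/16
  (17-35/4)²=1089/16
Σ(x-μ)² = 963/4
σ² = (963/4)/4 = 963/16

σ = √(963/16) ≈ 7.7581


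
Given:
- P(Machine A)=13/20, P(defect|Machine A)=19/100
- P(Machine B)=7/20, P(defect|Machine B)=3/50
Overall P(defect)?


P(B) = Σ P(B|Aᵢ)×P(Aᵢ)
  19/100×13/20 = 247/2000
  3/50×7/20 = 21/1000
Sum = 289/2000

P(defect) = 289/2000 ≈ 14.45%


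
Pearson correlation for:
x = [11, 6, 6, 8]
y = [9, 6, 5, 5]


n=4, Σx=31, Σy=25, Σxy=205, Σx²=257, Σy²=167
r = (4×205 - 31×25)/√((4×257 - 31²)(4×167 - 25²))
= 45/√(67×43) = 45/√2881 ≈ 45/53.6749 ≈ 0.8384

r ≈ 0.8384


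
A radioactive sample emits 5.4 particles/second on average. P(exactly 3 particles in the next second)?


Poisson(λ=5.4): P(X=3) = e^(-λ)×λ^k/k!
= e^(-5.4) × 5.4^3 / 3!
≈ 0.004516580943 × 157.464 / 6 ≈ 0.118533

P(X=3) ≈ 0.118533 ≈ 11.85%


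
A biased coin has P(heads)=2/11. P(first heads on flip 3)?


Geometric: P(X=3) = (1-p)^(k-1)×p = (9/11)^2×2/11 = 162/1331

P(X=3) = 162/1331 ≈ 12.17%


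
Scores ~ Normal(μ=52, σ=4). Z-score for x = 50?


z = (x - μ)/σ = (50 - 52)/4 = -0.5

z = -0.5


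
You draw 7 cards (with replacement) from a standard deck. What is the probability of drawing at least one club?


P(not a club) = 39/52 = 3/4
P(none in 7 draws) = (3/4)^7 = 2187/16384
P(≥1 club) = 1 - 2187/16384 = 14197/16384

P = 14197/16384 ≈ 86.65%


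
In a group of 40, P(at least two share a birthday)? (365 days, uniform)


P(all different) = Π(365-i)/365 for i=0..39
= 0.108768
P(match) = 1 - 0.108768 = 0.891232

P ≈ 0.8912 ≈ 89.12%


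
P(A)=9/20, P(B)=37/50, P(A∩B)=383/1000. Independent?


P(A)×P(B) = 333/1000
P(A∩B) = 383/1000
Not equal → NOT independent

No, not independent


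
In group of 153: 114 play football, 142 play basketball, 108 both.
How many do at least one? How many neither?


|A∪B| = 114+142-108 = 148
Neither = 153-148 = 5

At least one: 148; Neither: 5


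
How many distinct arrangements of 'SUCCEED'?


Letters: 7, freq: {'S': 1, 'U': 1, 'C': 2, 'E': 2, 'D': 1}
7!/(1!×1!×2!×2!×1!) = 5040/4 = 1260

1260


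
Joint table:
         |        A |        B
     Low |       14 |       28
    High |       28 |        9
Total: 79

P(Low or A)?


P(Low∨A) = P(Low) + P(A) - P(Low∧A)
= (42 + 42 - 14)/79 = 70/79

P = 70/79 ≈ 88.61%


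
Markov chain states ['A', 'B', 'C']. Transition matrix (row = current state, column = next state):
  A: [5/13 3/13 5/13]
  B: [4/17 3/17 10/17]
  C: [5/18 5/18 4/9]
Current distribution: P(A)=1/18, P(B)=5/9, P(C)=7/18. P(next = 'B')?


P(next=B) = Σᵢ P(now=i)×P(i→B)
= 1/18×3/13 + 5/9×3/17 + 7/18×5/18
= 1/78 + 5/51 + 35/324 = 15673/71604

P = 15673/71604 ≈ 0.2189


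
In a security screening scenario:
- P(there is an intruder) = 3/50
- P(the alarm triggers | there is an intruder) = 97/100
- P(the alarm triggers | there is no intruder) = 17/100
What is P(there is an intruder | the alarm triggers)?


Using Bayes' theorem:
P(A|B) = P(B|A)·P(A) / P(B)

P(the alarm triggers) = 97/100 × 3/50 + 17/100 × 47/50
= 291/5000 + 799/5000 = 109/500

P(there is an intruder|the alarm triggers) = (291/5000) / (109/500) = 291/1090

P(there is an intruder|the alarm triggers) = 291/1090 ≈ 26.70%


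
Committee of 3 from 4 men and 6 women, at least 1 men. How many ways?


Count by #men:
  1M,2W: C(4,1)×C(6,2)=60
  2M,1W: C(4,2)×C(6,1)=36
  3M,0W: C(4,3)×C(6,0)=4
Total = 100

100


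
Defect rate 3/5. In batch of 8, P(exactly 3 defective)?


Binomial: P(X=3) = C(8,3)×p^3×(1-p)^5
= 56 × 27/125 × 32/3125 = 48384/390625

P(X=3) = 48384/390625 ≈ 12.39%


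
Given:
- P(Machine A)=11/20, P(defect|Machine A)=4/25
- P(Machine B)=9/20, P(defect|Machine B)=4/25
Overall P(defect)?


P(B) = Σ P(B|Aᵢ)×P(Aᵢ)
  4/25×11/20 = 11/125
  4/25×9/20 = 9/125
Sum = 4/25

P(defect) = 4/25 ≈ 16.00%


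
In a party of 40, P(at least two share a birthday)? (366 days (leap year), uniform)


P(all different) = Π(366-i)/366 for i=0..39
= 0.109455
P(match) = 1 - 0.109455 = 0.890545

P ≈ 0.8905 ≈ 89.05%


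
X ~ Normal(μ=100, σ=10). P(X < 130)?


z = (130-100)/10 = 3.0
P(Z < 3.0) = 0.9987

P(X < 130) ≈ 0.9987


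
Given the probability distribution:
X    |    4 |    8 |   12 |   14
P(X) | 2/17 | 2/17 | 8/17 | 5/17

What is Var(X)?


E[X] = 190/17
E[X²] = 2292/17
Var(X) = E[X²] - (E[X])² = 2292/17 - 36100/289 = 2864/289

Var(X) = 2864/289 ≈ 9.9100


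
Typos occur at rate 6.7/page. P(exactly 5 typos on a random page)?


Poisson(λ=6.7): P(X=5) = e^(-λ)×λ^k/k!
= e^(-6.7) × 6.7^5 / 5!
≈ 0.001230911903 × 13501.25107 / 120 ≈ 0.138490

P(X=5) ≈ 0.138490 ≈ 13.85%


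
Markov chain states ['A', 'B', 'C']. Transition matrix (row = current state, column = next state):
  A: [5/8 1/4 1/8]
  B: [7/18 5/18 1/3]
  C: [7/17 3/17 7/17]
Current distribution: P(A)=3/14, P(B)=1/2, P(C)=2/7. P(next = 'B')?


P(next=B) = Σᵢ P(now=i)×P(i→B)
= 3/14×1/4 + 1/2×5/18 + 2/7×3/17
= 3/56 + 5/36 + 6/119 = 2081/8568

P = 2081/8568 ≈ 0.2429


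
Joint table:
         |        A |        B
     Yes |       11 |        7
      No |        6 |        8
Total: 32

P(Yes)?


P(Yes) = (11+7)/32 = 18/32 = 9/16

P(Yes) = 9/16 ≈ 56.25%


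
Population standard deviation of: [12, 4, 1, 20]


Mean = 37/4
  (12-37/4)²=121/16
  (4-37/4)²=441/16
  (1-37/4)²=1089/16
  (20-37/4)²=1849/16
Σ(x-μ)² = 875/4
σ² = (875/4)/4 = 875/16

σ = √(875/16) ≈ 7.3951


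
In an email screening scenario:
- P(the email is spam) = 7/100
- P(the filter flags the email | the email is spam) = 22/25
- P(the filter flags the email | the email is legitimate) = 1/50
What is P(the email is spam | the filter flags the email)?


Using Bayes' theorem:
P(A|B) = P(B|A)·P(A) / P(B)

P(the filter flags the email) = 22/25 × 7/100 + 1/50 × 93/100
= 77/1250 + 93/5000 = 401/5000

P(the email is spam|the filter flags the email) = (77/1250) / (401/5000) = 308/401

P(the email is spam|the filter flags the email) = 308/401 ≈ 76.81%


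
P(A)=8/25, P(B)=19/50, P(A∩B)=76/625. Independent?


P(A)×P(B) = 76/625
P(A∩B) = 76/625
Equal ✓ → Independent

Yes, independent


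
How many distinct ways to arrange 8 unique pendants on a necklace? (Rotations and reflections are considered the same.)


Free circular arrangements: rotations and reflections both identified.
(n-1)!/2 = 7!/2 = 5040/2 = 2520

2520


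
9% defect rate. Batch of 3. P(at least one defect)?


P(all good) = (91/100)^3 = 753571/1000000
P(≥1 defect) = 246429/1000000

P = 246429/1000000 ≈ 24.64%


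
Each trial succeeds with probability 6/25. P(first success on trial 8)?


Geometric: P(X=8) = (1-p)^(k-1)×p = (19/25)^7×6/25 = 5363230434/152587890625

P(X=8) = 5363230434/152587890625 ≈ 3.51%


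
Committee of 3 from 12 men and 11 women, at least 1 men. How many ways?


Count by #men:
  1M,2W: C(12,1)×C(11,2)=660
  2M,1W: C(12,2)×C(11,1)=726
  3M,0W: C(12,3)×C(11,0)=220
Total = 1606

1606


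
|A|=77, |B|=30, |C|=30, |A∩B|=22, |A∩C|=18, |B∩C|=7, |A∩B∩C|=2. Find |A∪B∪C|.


|A∪B∪C| = 77+30+30-22-18-7+2 = 92

|A∪B∪C| = 92


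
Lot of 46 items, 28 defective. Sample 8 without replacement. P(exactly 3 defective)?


Hypergeometric: C(28,3)×C(18,5)/C(46,8)
= 3276×8568/260932815 = 239904/2230195

P(X=3) = 239904/2230195 ≈ 10.76%


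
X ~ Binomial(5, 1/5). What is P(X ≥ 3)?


P(X ≥ 3) = Σ P(X=i) for i=3..5
P(X=3) = 32/625
P(X=4) = 4/625
P(X=5) = 1/3125
Sum = 181/3125

P(X ≥ 3) = 181/3125 ≈ 5.79%


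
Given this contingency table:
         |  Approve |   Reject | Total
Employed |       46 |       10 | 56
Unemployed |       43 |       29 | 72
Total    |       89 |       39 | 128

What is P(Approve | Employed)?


P(Approve | Employed) = 46/(46+10) = 46/56 = 23/28

P(Approve|Employed) = 23/28 ≈ 82.14%


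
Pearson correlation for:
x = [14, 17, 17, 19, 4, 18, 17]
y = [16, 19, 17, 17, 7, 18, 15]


n=7, Σx=106, Σy=109, Σxy=1766, Σx²=1764, Σy²=1793
r = (7×1766 - 106×109)/√((7×1764 - 106²)(7×1793 - 109²))
= 808/√(1112×670) = 808/√745040 ≈ 808/863.1570 ≈ 0.9361

r ≈ 0.9361


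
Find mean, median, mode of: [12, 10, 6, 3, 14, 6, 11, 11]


Sorted: [3, 6, 6, 10, 11, 11, 12, 14]
Mean = 73/8
Median = 21/2
Freq: {12: 1, 10: 1, 6: 2, 3: 1, 14: 1, 11: 2}
Mode: [6, 11]

Mean=73/8, Median=21/2, Mode=[6, 11]


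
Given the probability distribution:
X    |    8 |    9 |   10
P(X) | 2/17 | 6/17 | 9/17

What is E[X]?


E[X] = Σ x·P(X=x)
= (8)×(2/17) + (9)×(6/17) + (10)×(9/17)
= 160/17

E[X] = 160/17


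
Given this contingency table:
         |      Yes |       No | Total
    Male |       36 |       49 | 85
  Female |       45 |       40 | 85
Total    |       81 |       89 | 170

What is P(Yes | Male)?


P(Yes | Male) = 36/(36+49) = 36/85

P(Yes|Male) = 36/85 ≈ 42.35%


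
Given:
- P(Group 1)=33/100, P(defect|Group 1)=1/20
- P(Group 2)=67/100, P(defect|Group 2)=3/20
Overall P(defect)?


P(B) = Σ P(B|Aᵢ)×P(Aᵢ)
  1/20×33/100 = 33/2000
  3/20×67/100 = 201/2000
Sum = 117/1000

P(defect) = 117/1000 ≈ 11.70%


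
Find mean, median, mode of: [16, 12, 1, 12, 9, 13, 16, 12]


Sorted: [1, 9, 12, 12, 12, 13, 16, 16]
Mean = 91/8
Median = 12
Freq: {16: 2, 12: 3, 1: 1, 9: 1, 13: 1}
Mode: [12]

Mean=91/8, Median=12, Mode=12


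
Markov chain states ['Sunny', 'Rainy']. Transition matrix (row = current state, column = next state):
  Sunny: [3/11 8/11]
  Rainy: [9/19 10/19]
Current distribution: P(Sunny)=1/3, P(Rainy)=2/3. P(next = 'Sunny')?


P(next=Sunny) = Σᵢ P(now=i)×P(i→Sunny)
= 1/3×3/11 + 2/3×9/19
= 1/11 + 6/19 = 85/209

P = 85/209 ≈ 0.4067


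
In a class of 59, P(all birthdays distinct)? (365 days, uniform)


P(all different) = Π(365-i)/365 for i=0..58
= (365/365)×(364/365)×...×(307/365)
= 0.007011

P ≈ 0.0070 ≈ 0.70%


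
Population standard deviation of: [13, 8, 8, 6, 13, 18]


Mean = 66/6 = 11
  (13-11)²=4
  (8-11)²=9
  (8-11)²=9
  (6-11)²=25
  (13-11)²=4
  (18-11)²=49
Σ(x-μ)² = 100
σ² = 100/6 = 50/3

σ = √(50/3) ≈ 4.0825


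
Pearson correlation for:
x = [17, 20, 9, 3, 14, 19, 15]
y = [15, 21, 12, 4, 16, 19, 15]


n=7, Σx=97, Σy=102, Σxy=1605, Σx²=1561, Σy²=1668
r = (7×1605 - 97×102)/√((7×1561 - 97²)(7×1668 - 102²))
= 1341/√(1518×1272) = 1341/√1930896 ≈ 1341/1389.5668 ≈ 0.9650

r ≈ 0.9650


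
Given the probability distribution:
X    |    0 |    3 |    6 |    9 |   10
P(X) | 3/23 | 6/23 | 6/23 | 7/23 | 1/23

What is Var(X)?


E[X] = 127/23
E[X²] = 937/23
Var(X) = E[X²] - (E[X])² = 937/23 - 16129/529 = 5422/529

Var(X) = 5422/529 ≈ 10.2495


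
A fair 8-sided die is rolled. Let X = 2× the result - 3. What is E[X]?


E[die] = (1+8)/2 = 9/2
E[X] = 2×9/2 - 3 = 6

E[X] = 6


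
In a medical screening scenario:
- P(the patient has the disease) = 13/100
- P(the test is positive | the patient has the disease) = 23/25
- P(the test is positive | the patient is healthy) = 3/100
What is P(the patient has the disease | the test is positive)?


Using Bayes' theorem:
P(A|B) = P(B|A)·P(A) / P(B)

P(the test is positive) = 23/25 × 13/100 + 3/100 × 87/100
= 299/2500 + 261/10000 = 1457/10000

P(the patient has the disease|the test is positive) = (299/2500) / (1457/10000) = 1196/1457

P(the patient has the disease|the test is positive) = 1196/1457 ≈ 82.09%


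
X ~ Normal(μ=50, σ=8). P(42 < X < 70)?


z₁=(42-50)/8=-1.0, z₂=(70-50)/8=2.5
P = Φ(2.5) - Φ(-1.0) = 0.993790 - 0.158655 = 0.835135 ≈ 0.8351

P(42 < X < 70) ≈ 0.8351


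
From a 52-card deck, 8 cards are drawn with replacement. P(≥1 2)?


P(not a 2) = 48/52 = 12/13
P(none in 8 draws) = (12/13)^8 = 429981696/815730721
P(≥1 2) = 1 - 429981696/815730721 = 385749025/815730721

P = 385749025/815730721 ≈ 47.29%


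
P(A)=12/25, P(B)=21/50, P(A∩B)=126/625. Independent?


P(A)×P(B) = 126/625
P(A∩B) = 126/625
Equal ✓ → Independent

Yes, independent


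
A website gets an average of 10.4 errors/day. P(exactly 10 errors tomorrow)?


Poisson(λ=10.4): P(X=10) = e^(-λ)×λ^k/k!
= e^(-10.4) × 10.4^10 / 10!
≈ 3.043248301e-05 × 14802442849.2 / 3628800 ≈ 0.124139

P(X=10) ≈ 0.124139 ≈ 12.41%


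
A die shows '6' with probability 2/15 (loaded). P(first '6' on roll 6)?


Geometric: P(X=6) = (1-p)^(k-1)×p = (13/15)^5×2/15 = 742586/11390625

P(X=6) = 742586/11390625 ≈ 6.52%


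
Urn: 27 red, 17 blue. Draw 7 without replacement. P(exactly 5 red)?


Hypergeometric: C(27,5)×C(17,2)/C(44,7)
= 80730×136/38320568 = 105570/368467

P(X=5) = 105570/368467 ≈ 28.65%


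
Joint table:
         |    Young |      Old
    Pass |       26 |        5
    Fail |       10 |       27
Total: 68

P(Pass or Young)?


P(Pass∨Young) = P(Pass) + P(Young) - P(Pass∧Young)
= (31 + 36 - 26)/68 = 41/68

P = 41/68 ≈ 60.29%


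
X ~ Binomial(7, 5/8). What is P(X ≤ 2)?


P(X ≤ 2) = Σ P(X=i) for i=0..2
P(X=0) = 2187/2097152
P(X=1) = 25515/2097152
P(X=2) = 127575/2097152
Sum = 155277/2097152

P(X ≤ 2) = 155277/2097152 ≈ 7.40%


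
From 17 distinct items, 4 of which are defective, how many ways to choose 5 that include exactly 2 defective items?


Choose 2 of the 4 defective items and 3 of the other 13 items:
C(4,2)×C(13,3) = 6×286 = 1716

1716


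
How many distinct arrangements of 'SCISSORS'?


Letters: 8, freq: {'S': 4, 'C': 1, 'I': 1, 'O': 1, 'R': 1}
8!/(4!×1!×1!×1!×1!) = 40320/24 = 1680

1680


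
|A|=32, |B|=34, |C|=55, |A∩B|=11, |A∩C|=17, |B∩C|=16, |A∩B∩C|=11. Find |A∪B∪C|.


|A∪B∪C| = 32+34+55-11-17-16+11 = 88

|A∪B∪C| = 88


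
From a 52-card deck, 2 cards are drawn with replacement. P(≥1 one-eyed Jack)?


P(not a one-eyed Jack) = 50/52 = 25/26
P(none in 2 draws) = (25/26)^2 = 625/676
P(≥1 one-eyed Jack) = 1 - 625/676 = 51/676

P = 51/676 ≈ 7.54%


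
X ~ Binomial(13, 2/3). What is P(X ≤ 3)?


P(X ≤ 3) = Σ P(X=i) for i=0..3
P(X=0) = 1/1594323
P(X=1) = 26/1594323
P(X=2) = 104/531441
P(X=3) = 2288/1594323
Sum = 2627/1594323

P(X ≤ 3) = 2627/1594323 ≈ 0.16%


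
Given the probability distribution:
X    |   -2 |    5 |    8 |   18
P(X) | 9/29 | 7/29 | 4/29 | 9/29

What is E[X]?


E[X] = Σ x·P(X=x)
= (-2)×(9/29) + (5)×(7/29) + (8)×(4/29) + (18)×(9/29)
= 211/29

E[X] = 211/29


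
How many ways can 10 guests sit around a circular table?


Circular arrangements of 10 distinct objects: fix one position to break rotational symmetry.
(n-1)! = 9! = 362880

362880


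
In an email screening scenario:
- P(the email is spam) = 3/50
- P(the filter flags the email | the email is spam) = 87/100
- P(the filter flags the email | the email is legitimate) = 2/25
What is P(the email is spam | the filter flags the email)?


Using Bayes' theorem:
P(A|B) = P(B|A)·P(A) / P(B)

P(the filter flags the email) = 87/100 × 3/50 + 2/25 × 47/50
= 261/5000 + 47/625 = 637/5000

P(the email is spam|the filter flags the email) = (261/5000) / (637/5000) = 261/637

P(the email is spam|the filter flags the email) = 261/637 ≈ 40.97%


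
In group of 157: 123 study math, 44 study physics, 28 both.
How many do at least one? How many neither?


|A∪B| = 123+44-28 = 139
Neither = 157-139 = 18

At least one: 139; Neither: 18


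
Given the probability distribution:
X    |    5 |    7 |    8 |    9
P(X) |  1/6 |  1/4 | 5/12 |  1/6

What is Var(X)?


E[X] = 89/12
E[X²] = 679/12
Var(X) = E[X²] - (E[X])² = 679/12 - 7921/144 = 227/144

Var(X) = 227/144 ≈ 1.5764


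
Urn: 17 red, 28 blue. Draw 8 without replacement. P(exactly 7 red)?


Hypergeometric: C(17,7)×C(28,1)/C(45,8)
= 19448×28/215553195 = 3808/1507365

P(X=7) = 3808/1507365 ≈ 0.25%


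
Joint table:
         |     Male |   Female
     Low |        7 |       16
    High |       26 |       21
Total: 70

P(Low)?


P(Low) = (7+16)/70 = 23/70

P(Low) = 23/70 ≈ 32.86%


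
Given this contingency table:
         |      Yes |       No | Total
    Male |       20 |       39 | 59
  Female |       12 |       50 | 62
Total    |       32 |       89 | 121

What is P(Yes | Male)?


P(Yes | Male) = 20/(20+39) = 20/59

P(Yes|Male) = 20/59 ≈ 33.90%


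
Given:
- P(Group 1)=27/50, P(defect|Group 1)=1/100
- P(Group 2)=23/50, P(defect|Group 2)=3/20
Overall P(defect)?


P(B) = Σ P(B|Aᵢ)×P(Aᵢ)
  1/100×27/50 = 27/5000
  3/20×23/50 = 69/1000
Sum = 93/1250

P(defect) = 93/1250 ≈ 7.44%


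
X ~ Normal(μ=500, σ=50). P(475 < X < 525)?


z₁=(475-500)/50=-0.5, z₂=(525-500)/50=0.5
P = Φ(0.5) - Φ(-0.5) = 0.691462 - 0.308538 = 0.382924 ≈ 0.3829

P(475 < X < 525) ≈ 0.3829


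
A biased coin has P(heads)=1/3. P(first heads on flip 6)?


Geometric: P(X=6) = (1-p)^(k-1)×p = (2/3)^5×1/3 = 32/729

P(X=6) = 32/729 ≈ 4.39%


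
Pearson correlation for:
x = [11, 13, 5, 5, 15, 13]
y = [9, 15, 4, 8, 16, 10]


n=6, Σx=62, Σy=62, Σxy=724, Σx²=734, Σy²=742
r = (6×724 - 62×62)/√((6×734 - 62²)(6×742 - 62²))
= 500/√(560×608) = 500/√340480 ≈ 500/583.5066 ≈ 0.8569

r ≈ 0.8569


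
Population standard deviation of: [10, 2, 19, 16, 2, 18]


Mean = 67/6
  (10-67/6)²=49/36
  (2-67/6)²=3025/36
  (19-67/6)²=2209/36
  (16-67/6)²=841/36
  (2-67/6)²=3025/36
  (18-67/6)²=1681/36
Σ(x-μ)² = 1805/6
σ² = (1805/6)/6 = 1805/36

σ = √(1805/36) ≈ 7.0809


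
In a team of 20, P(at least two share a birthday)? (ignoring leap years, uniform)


P(all different) = Π(365-i)/365 for i=0..19
= 0.588562
P(match) = 1 - 0.588562 = 0.411438

P ≈ 0.4114 ≈ 41.14%


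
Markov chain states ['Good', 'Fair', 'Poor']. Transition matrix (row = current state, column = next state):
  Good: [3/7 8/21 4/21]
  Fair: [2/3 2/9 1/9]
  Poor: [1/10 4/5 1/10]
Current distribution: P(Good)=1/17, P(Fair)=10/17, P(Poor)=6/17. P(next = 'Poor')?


P(next=Poor) = Σᵢ P(now=i)×P(i→Poor)
= 1/17×4/21 + 10/17×1/9 + 6/17×1/10
= 4/357 + 10/153 + 3/85 = 599/5355

P = 599/5355 ≈ 0.1119
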